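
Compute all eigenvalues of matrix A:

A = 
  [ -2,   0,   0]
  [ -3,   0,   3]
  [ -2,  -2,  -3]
λ = -2, (-3 + i√15)/2, (-3 - i√15)/2  (≈ -2, -1.5 + 1.936i, -1.5 - 1.936i)

Characteristic polynomial: det(λI - A) = λ³ + 5λ² + 12λ + 12
Testing integer divisors of the constant term: p(-2) = 0, so (λ + 2) is a factor:
p(λ) = (λ + 2)(λ² + 3λ + 6)
λ² + 3λ + 6 = 0  ⇒  λ = (-3 ± √((3)² - 4·(6)))/2 = (-3 ± √(-15))/2
  = (-3 + i√15)/2,  (-3 - i√15)/2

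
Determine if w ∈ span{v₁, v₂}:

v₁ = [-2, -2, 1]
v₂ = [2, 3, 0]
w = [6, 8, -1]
Yes

Form the augmented matrix and row-reduce:
[v₁|v₂|w] = 
  [ -2,   2,   6]
  [ -2,   3,   8]
  [  1,   0,  -1]
R2 → R2 - (1)·R1
R3 → R3 + (1/2)·R1
R3 → R3 - (1)·R2
REF = 
  [ -2,   2,   6]
  [  0,   1,   2]
  [  0,   0,   0]

No row of the form [0 0 | nonzero], so the system is consistent. Back-substitution gives c₁ = -1, c₂ = 2: w = (-1)·v₁ + (2)·v₂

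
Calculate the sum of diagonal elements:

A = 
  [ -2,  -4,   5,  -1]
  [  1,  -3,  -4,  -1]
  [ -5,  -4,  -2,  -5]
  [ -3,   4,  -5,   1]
-6

tr(A) = -2 + -3 + -2 + 1 = -6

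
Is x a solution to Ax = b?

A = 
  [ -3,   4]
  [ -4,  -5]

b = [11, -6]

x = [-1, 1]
No

Ax = [7, -1] ≠ b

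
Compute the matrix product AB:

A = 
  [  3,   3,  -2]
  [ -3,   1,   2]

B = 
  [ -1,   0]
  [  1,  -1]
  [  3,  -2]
AB = 
  [ -6,   1]
  [ 10,  -5]

A is 2×3 and B is 3×2, so AB is 2×2. Each entry is (row of A)·(column of B):
AB[1,1] = (3)(-1) + (3)(1) + (-2)(3) = -6
AB[1,2] = (3)(0) + (3)(-1) + (-2)(-2) = 1
AB[2,1] = (-3)(-1) + (1)(1) + (2)(3) = 10
AB[2,2] = (-3)(0) + (1)(-1) + (2)(-2) = -5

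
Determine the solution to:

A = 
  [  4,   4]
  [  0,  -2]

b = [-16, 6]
x = [-1, -3]

Row reduce the augmented matrix [A|b]:
(already in echelon form)
REF = 
  [  4,   4, -16]
  [  0,  -2,   6]

Back-substitution:
x₂ = 6 / (-2) = -3
x₁ = (-16 - (4)(-3)) / 4 = -1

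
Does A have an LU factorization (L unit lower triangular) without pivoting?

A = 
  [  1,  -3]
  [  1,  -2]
Yes.
A[1,1] = 1 ≠ 0, so Gaussian elimination proceeds without a row swap: multiplier ℓ₂₁ = (1)/(1) = 1, and U[2,2] = -2 - (1)(-3) = 1.
L = 
  [  1,   0]
  [  1,   1]
U = 
  [  1,  -3]
  [  0,   1]
Check row 2 of LU: [(1)(1), (1)(-3) + 1] = [1, -2] = row 2 of A ✓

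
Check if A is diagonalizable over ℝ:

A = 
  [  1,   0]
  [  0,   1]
Yes

tr(A) = 2, det(A) = 1
Characteristic polynomial: λ² - tr(A)λ + det(A) = λ² - 2λ + 1
λ² - 2λ + 1 = (λ - 1)²
Eigenvalues: 1, 1
λ=1: alg. mult. = 2, geom. mult. = 2 - rank(A - (1)I) = 2 - 0 = 2
Sum of geometric multiplicities equals n, so A has n independent eigenvectors.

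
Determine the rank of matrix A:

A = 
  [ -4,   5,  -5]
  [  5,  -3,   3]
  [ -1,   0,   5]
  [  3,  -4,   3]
Row reduce:
R2 → R2 + (5/4)·R1
R3 → R3 - (1/4)·R1
R4 → R4 + (3/4)·R1
R3 → R3 + (5/13)·R2
R4 → R4 + (1/13)·R2
R4 → R4 + (1/5)·R3
REF = 
  [   -4,     5,    -5]
  [    0,  13/4, -13/4]
  [    0,     0,     5]
  [    0,     0,     0]
Pivot columns: 1, 2, 3 → 3 pivots.

rank(A) = 3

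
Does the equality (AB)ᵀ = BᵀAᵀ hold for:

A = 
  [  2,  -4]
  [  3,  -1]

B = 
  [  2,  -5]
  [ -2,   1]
Yes

(AB)ᵀ = 
  [ 12,   8]
  [-14, -16]

BᵀAᵀ = 
  [ 12,   8]
  [-14, -16]

Both sides are equal — this is the standard identity (AB)ᵀ = BᵀAᵀ, which holds for all A, B.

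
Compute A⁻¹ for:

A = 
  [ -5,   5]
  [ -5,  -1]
det(A) = (-5)(-1) - (5)(-5) = 30
For a 2×2 matrix, A⁻¹ = (1/det(A)) · [[d, -b], [-c, a]]
    = (1/30) · [[-1, -5], [5, -5]]

A⁻¹ = 
  [-1/30,  -1/6]
  [  1/6,  -1/6]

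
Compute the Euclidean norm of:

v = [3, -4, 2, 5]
7.348

||v||₂ = √((3)² + (-4)² + (2)² + (5)²) = √54 = 7.348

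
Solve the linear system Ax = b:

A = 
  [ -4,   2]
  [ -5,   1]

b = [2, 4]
x = [-1, -1]

Row reduce the augmented matrix [A|b]:
R2 → R2 - (5/4)·R1
REF = 
  [  -4,    2,    2]
  [   0, -3/2,  3/2]

Back-substitution:
x₂ = (3/2) / (-3/2) = -1
x₁ = (2 - (2)(-1)) / (-4) = -1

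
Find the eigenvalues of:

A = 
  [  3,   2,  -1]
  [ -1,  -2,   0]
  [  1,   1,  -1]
Characteristic polynomial: det(λI - A) = λ³ - 4λ - 3
Testing integer divisors of the constant term: p(-1) = 0, so (λ + 1) is a factor:
p(λ) = (λ + 1)(λ² - λ - 3)
λ² - λ - 3 = 0  ⇒  λ = (1 ± √((-1)² - 4·(-3)))/2 = (1 ± √(13))/2
  = (1 + √13)/2,  (1 - √13)/2

λ = -1, (1 + √13)/2, (1 - √13)/2  (≈ -1, 2.303, -1.303)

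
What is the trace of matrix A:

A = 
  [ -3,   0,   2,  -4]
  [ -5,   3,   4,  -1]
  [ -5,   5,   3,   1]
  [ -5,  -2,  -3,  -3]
0

tr(A) = -3 + 3 + 3 + -3 = 0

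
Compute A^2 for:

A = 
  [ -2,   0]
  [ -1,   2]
A² = A·A:
A²[1,1] = (-2)(-2) + (0)(-1) = 4
A²[1,2] = (-2)(0) + (0)(2) = 0
A²[2,1] = (-1)(-2) + (2)(-1) = 0
A²[2,2] = (-1)(0) + (2)(2) = 4
A² = 
  [  4,   0]
  [  0,   4]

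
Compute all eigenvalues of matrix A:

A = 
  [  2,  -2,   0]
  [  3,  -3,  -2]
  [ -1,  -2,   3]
λ = 3, (-1 + √17)/2, (-1 - √17)/2  (≈ 3, 1.562, -2.562)

Characteristic polynomial: det(λI - A) = λ³ - 2λ² - 7λ + 12
Testing integer divisors of the constant term: p(3) = 0, so (λ - 3) is a factor:
p(λ) = (λ - 3)(λ² + λ - 4)
λ² + λ - 4 = 0  ⇒  λ = (-1 ± √((1)² - 4·(-4)))/2 = (-1 ± √(17))/2
  = (-1 + √17)/2,  (-1 - √17)/2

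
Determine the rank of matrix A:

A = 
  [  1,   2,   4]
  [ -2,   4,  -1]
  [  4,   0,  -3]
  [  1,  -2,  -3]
rank(A) = 3

Row reduce:
R2 → R2 + (2)·R1
R3 → R3 - (4)·R1
R4 → R4 - (1)·R1
R3 → R3 + (1)·R2
R4 → R4 + (1/2)·R2
R4 → R4 - (7/24)·R3
REF = 
  [  1,   2,   4]
  [  0,   8,   7]
  [  0,   0, -12]
  [  0,   0,   0]
Pivot columns: 1, 2, 3 → 3 pivots.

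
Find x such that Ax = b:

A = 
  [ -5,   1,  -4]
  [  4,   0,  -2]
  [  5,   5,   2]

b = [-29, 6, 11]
Row reduce the augmented matrix [A|b]:
R2 → R2 + (4/5)·R1
R3 → R3 + (1)·R1
R3 → R3 - (15/2)·R2
REF = 
  [   -5,     1,    -4,   -29]
  [    0,   4/5, -26/5, -86/5]
  [    0,     0,    37,   111]

Back-substitution:
x₃ = 111 / 37 = 3
x₂ = (-86/5 - (-26/5)(3)) / (4/5) = -2
x₁ = (-29 - (1)(-2) - (-4)(3)) / (-5) = 3

x = [3, -2, 3]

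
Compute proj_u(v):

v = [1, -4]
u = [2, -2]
proj_u(v) = [5/2, -5/2]

v·u = (1)(2) + (-4)(-2) = 10
u·u = (2)² + (-2)² = 8
proj_u(v) = (v·u / u·u) × u = (10/8) × u = (5/4) × u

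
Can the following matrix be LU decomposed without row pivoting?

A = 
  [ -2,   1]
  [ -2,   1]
Yes.
A[1,1] = -2 ≠ 0, so Gaussian elimination proceeds without a row swap: multiplier ℓ₂₁ = (-2)/(-2) = 1, and U[2,2] = 1 - (1)(1) = 0.
L = 
  [  1,   0]
  [  1,   1]
U = 
  [ -2,   1]
  [  0,   0]
Check row 2 of LU: [(1)(-2), (1)(1) + 0] = [-2, 1] = row 2 of A ✓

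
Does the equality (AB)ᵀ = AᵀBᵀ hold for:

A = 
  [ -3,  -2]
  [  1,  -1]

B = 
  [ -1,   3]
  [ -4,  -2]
No

(AB)ᵀ = 
  [ 11,   3]
  [ -5,   5]

AᵀBᵀ = 
  [  6,  10]
  [ -1,  10]

The two matrices differ, so (AB)ᵀ ≠ AᵀBᵀ in general. The correct identity is (AB)ᵀ = BᵀAᵀ.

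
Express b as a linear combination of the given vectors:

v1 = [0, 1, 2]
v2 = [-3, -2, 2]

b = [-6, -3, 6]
c1 = 1, c2 = 2

b = 1·v1 + 2·v2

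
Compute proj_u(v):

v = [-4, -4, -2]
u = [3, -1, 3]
proj_u(v) = [-42/19, 14/19, -42/19]

v·u = (-4)(3) + (-4)(-1) + (-2)(3) = -14
u·u = (3)² + (-1)² + (3)² = 19
proj_u(v) = (v·u / u·u) × u = (-14/19) × u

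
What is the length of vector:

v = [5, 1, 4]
6.481

||v||₂ = √((5)² + (1)² + (4)²) = √42 = 6.481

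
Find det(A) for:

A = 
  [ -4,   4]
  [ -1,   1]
0

For a 2×2 matrix, det = ad - bc = (-4)(1) - (4)(-1) = 0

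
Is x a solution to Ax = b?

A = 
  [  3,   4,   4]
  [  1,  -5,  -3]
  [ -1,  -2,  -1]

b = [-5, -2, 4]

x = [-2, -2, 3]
No

Ax = [-2, -1, 3] ≠ b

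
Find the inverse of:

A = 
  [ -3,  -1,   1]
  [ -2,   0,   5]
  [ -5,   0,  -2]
det(A) = (-3)·((0)(-2) - (5)(0)) - (-1)·((-2)(-2) - (5)(-5)) + (1)·((-2)(0) - (0)(-5))
  = (-3)(0) - (-1)(29) + (1)(0)
  = 29
det(A) = 29 ≠ 0, so A is invertible.

Cofactors Cᵢⱼ = (-1)ⁱ⁺ʲ·Mᵢⱼ:
C = 
  [  0, -29,   0]
  [ -2,  11,   5]
  [ -5,  13,  -2]

adj(A) = Cᵀ:
adj(A) = 
  [  0,  -2,  -5]
  [-29,  11,  13]
  [  0,   5,  -2]

A⁻¹ = (1/29) · adj(A):
A⁻¹ = 
  [    0, -2/29, -5/29]
  [   -1, 11/29, 13/29]
  [    0,  5/29, -2/29]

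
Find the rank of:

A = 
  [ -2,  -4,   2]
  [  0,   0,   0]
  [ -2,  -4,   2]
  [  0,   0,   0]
rank(A) = 1

Row reduce:
R3 → R3 - (1)·R1
REF = 
  [ -2,  -4,   2]
  [  0,   0,   0]
  [  0,   0,   0]
  [  0,   0,   0]
Pivot columns: 1 → 1 pivot.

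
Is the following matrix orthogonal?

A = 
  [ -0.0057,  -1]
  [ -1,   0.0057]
Yes

AᵀA = 
  [  1,   0]
  [  0,   1]
≈ I (equal to I up to the 4-dp rounding of the entries)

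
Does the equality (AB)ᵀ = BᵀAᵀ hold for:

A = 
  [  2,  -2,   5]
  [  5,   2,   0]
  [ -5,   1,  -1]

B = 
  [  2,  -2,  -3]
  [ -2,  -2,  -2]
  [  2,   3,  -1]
Yes

(AB)ᵀ = 
  [ 18,   6, -14]
  [ 15, -14,   5]
  [ -7, -19,  14]

BᵀAᵀ = 
  [ 18,   6, -14]
  [ 15, -14,   5]
  [ -7, -19,  14]

Both sides are equal — this is the standard identity (AB)ᵀ = BᵀAᵀ, which holds for all A, B.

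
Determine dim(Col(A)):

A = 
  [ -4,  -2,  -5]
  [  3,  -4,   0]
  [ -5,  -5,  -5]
Row reduce:
R2 → R2 + (3/4)·R1
R3 → R3 - (5/4)·R1
R3 → R3 - (5/11)·R2
REF = 
  [   -4,    -2,    -5]
  [    0, -11/2, -15/4]
  [    0,     0, 65/22]
Pivot columns: 1, 2, 3 → 3 pivots.
dim(Col(A)) = number of pivot columns = 3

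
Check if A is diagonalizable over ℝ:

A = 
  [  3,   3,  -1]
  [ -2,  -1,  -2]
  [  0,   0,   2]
No

Characteristic polynomial: det(λI - A) = λ³ - 4λ² + 7λ - 6
Testing integer divisors of the constant term: p(2) = 0, so (λ - 2) is a factor:
p(λ) = (λ - 2)(λ² - 2λ + 3)
λ² - 2λ + 3 = 0  ⇒  λ = (2 ± √((-2)² - 4·(3)))/2 = (2 ± √(-8))/2
  = 1 + i√2,  1 - i√2
Eigenvalues: 2, 1 + i√2, 1 - i√2  (≈ 2, 1 + 1.414i, 1 - 1.414i)
Has complex eigenvalues (not diagonalizable over ℝ).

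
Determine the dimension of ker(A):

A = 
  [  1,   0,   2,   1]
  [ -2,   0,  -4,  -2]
nullity(A) = 3

Row reduce:
R2 → R2 + (2)·R1
REF = 
  [  1,   0,   2,   1]
  [  0,   0,   0,   0]
Pivot columns: 1 → 1 pivot.
rank(A) = 1, so nullity(A) = 4 - 1 = 3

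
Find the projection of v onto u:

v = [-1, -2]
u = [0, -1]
proj_u(v) = [0, -2]

v·u = (-1)(0) + (-2)(-1) = 2
u·u = (0)² + (-1)² = 1
proj_u(v) = (v·u / u·u) × u = (2/1) × u = (2) × u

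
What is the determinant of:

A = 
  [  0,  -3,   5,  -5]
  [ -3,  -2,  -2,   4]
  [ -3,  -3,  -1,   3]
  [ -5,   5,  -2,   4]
Cofactor expansion along row 1: det(A) = a₁₁M₁₁ - a₁₂M₁₂ + a₁₃M₁₃ - a₁₄M₁₄

M₁₁ = det[[-2, -2, 4]; [-3, -1, 3]; [5, -2, 4]]
  = (-2)·((-1)(4) - (3)(-2)) - (-2)·((-3)(4) - (3)(5)) + (4)·((-3)(-2) - (-1)(5))
  = (-2)(2) - (-2)(-27) + (4)(11)
  = -14
M₁₂ = det[[-3, -2, 4]; [-3, -1, 3]; [-5, -2, 4]]
  = (-3)·((-1)(4) - (3)(-2)) - (-2)·((-3)(4) - (3)(-5)) + (4)·((-3)(-2) - (-1)(-5))
  = (-3)(2) - (-2)(3) + (4)(1)
  = 4
M₁₃ = det[[-3, -2, 4]; [-3, -3, 3]; [-5, 5, 4]]
  = (-3)·((-3)(4) - (3)(5)) - (-2)·((-3)(4) - (3)(-5)) + (4)·((-3)(5) - (-3)(-5))
  = (-3)(-27) - (-2)(3) + (4)(-30)
  = -33
M₁₄ = det[[-3, -2, -2]; [-3, -3, -1]; [-5, 5, -2]]
  = (-3)·((-3)(-2) - (-1)(5)) - (-2)·((-3)(-2) - (-1)(-5)) + (-2)·((-3)(5) - (-3)(-5))
  = (-3)(11) - (-2)(1) + (-2)(-30)
  = 29

det(A) = (0)(-14) - (-3)(4) + (5)(-33) - (-5)(29) = -8

det(A) = -8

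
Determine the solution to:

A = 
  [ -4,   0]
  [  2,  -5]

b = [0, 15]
Row reduce the augmented matrix [A|b]:
R2 → R2 + (1/2)·R1
REF = 
  [ -4,   0,   0]
  [  0,  -5,  15]

Back-substitution:
x₂ = 15 / (-5) = -3
x₁ = (0 - (0)(-3)) / (-4) = 0

x = [0, -3]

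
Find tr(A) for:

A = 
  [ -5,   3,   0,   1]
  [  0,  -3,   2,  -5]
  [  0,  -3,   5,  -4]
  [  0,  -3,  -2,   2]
-1

tr(A) = -5 + -3 + 5 + 2 = -1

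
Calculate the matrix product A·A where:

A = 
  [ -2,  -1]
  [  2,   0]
A² = A·A:
A²[1,1] = (-2)(-2) + (-1)(2) = 2
A²[1,2] = (-2)(-1) + (-1)(0) = 2
A²[2,1] = (2)(-2) + (0)(2) = -4
A²[2,2] = (2)(-1) + (0)(0) = -2
A² = 
  [  2,   2]
  [ -4,  -2]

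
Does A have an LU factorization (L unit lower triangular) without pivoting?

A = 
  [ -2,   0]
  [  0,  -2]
Yes.
A[1,1] = -2 ≠ 0, so Gaussian elimination proceeds without a row swap: multiplier ℓ₂₁ = (0)/(-2) = 0, and U[2,2] = -2 - (0)(0) = -2.
L = 
  [  1,   0]
  [  0,   1]
U = 
  [ -2,   0]
  [  0,  -2]
Check row 2 of LU: [(0)(-2), (0)(0) + (-2)] = [0, -2] = row 2 of A ✓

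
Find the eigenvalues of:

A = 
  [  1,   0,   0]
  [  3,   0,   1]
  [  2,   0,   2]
Characteristic polynomial: det(λI - A) = λ³ - 3λ² + 2λ
The constant term is 0, so λ = 0 is a root: p(λ) = λ(λ² - 3λ + 2)
λ² - 3λ + 2 = (λ - 1)(λ - 2)

λ = 0, 2, 1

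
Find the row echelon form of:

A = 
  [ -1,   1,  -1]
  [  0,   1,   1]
Row operations:
No row operations needed (already in echelon form).

Resulting echelon form:
REF = 
  [ -1,   1,  -1]
  [  0,   1,   1]

Rank = 2 (number of non-zero pivot rows).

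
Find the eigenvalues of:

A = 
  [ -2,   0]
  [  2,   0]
λ = 0, -2

tr(A) = -2, det(A) = 0
Characteristic polynomial: λ² - tr(A)λ + det(A) = λ² + 2λ
λ² + 2λ = λ(λ + 2)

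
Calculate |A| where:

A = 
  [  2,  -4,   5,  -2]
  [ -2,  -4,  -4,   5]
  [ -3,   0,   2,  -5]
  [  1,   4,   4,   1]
Cofactor expansion along row 1: det(A) = a₁₁M₁₁ - a₁₂M₁₂ + a₁₃M₁₃ - a₁₄M₁₄

M₁₁ = det[[-4, -4, 5]; [0, 2, -5]; [4, 4, 1]]
  = (-4)·((2)(1) - (-5)(4)) - (-4)·((0)(1) - (-5)(4)) + (5)·((0)(4) - (2)(4))
  = (-4)(22) - (-4)(20) + (5)(-8)
  = -48
M₁₂ = det[[-2, -4, 5]; [-3, 2, -5]; [1, 4, 1]]
  = (-2)·((2)(1) - (-5)(4)) - (-4)·((-3)(1) - (-5)(1)) + (5)·((-3)(4) - (2)(1))
  = (-2)(22) - (-4)(2) + (5)(-14)
  = -106
M₁₃ = det[[-2, -4, 5]; [-3, 0, -5]; [1, 4, 1]]
  = (-2)·((0)(1) - (-5)(4)) - (-4)·((-3)(1) - (-5)(1)) + (5)·((-3)(4) - (0)(1))
  = (-2)(20) - (-4)(2) + (5)(-12)
  = -92
M₁₄ = det[[-2, -4, -4]; [-3, 0, 2]; [1, 4, 4]]
  = (-2)·((0)(4) - (2)(4)) - (-4)·((-3)(4) - (2)(1)) + (-4)·((-3)(4) - (0)(1))
  = (-2)(-8) - (-4)(-14) + (-4)(-12)
  = 8

det(A) = (2)(-48) - (-4)(-106) + (5)(-92) - (-2)(8) = -964

det(A) = -964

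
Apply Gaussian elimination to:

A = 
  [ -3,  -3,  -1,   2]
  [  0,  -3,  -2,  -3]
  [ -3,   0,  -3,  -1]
Row operations:
R3 → R3 - (1)·R1
R3 → R3 + (1)·R2

Resulting echelon form:
REF = 
  [ -3,  -3,  -1,   2]
  [  0,  -3,  -2,  -3]
  [  0,   0,  -4,  -6]

Rank = 3 (number of non-zero pivot rows).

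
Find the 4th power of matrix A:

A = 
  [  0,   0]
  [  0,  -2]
A^4 = 
  [  0,   0]
  [  0,  16]

A² = A·A:
A²[1,1] = (0)(0) + (0)(0) = 0
A²[1,2] = (0)(0) + (0)(-2) = 0
A²[2,1] = (0)(0) + (-2)(0) = 0
A²[2,2] = (0)(0) + (-2)(-2) = 4
A² = 
  [  0,   0]
  [  0,   4]

A^3 = A^2·A:
A^3[1,1] = (0)(0) + (0)(0) = 0
A^3[1,2] = (0)(0) + (0)(-2) = 0
A^3[2,1] = (0)(0) + (4)(0) = 0
A^3[2,2] = (0)(0) + (4)(-2) = -8
A^3 = 
  [  0,   0]
  [  0,  -8]

A^4 = A^3·A:
A^4[1,1] = (0)(0) + (0)(0) = 0
A^4[1,2] = (0)(0) + (0)(-2) = 0
A^4[2,1] = (0)(0) + (-8)(0) = 0
A^4[2,2] = (0)(0) + (-8)(-2) = 16
A^4 = 
  [  0,   0]
  [  0,  16]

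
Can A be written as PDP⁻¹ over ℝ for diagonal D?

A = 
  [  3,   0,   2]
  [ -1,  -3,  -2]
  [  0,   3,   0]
No

Characteristic polynomial: det(λI - A) = λ³ - 3λ - 12
By the rational root theorem any rational root is an integer dividing 12; none of those is a root, so p(λ) has no rational roots and hence (being an irreducible cubic) no repeated roots.
Discriminant of the cubic: Δ = -3780
Δ < 0 ⇒ one real eigenvalue and a complex-conjugate pair: λ ≈ 2.722, -1.361 + 1.599i, -1.361 - 1.599i
Has complex eigenvalues (not diagonalizable over ℝ).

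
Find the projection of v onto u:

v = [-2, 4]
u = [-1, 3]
v·u = (-2)(-1) + (4)(3) = 14
u·u = (-1)² + (3)² = 10
proj_u(v) = (v·u / u·u) × u = (14/10) × u = (7/5) × u

proj_u(v) = [-7/5, 21/5]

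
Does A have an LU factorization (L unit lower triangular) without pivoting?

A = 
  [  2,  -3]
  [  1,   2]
Yes.
A[1,1] = 2 ≠ 0, so Gaussian elimination proceeds without a row swap: multiplier ℓ₂₁ = (1)/(2) = 1/2, and U[2,2] = 2 - (1/2)(-3) = 7/2.
L = 
  [  1,   0]
  [1/2,   1]
U = 
  [  2,  -3]
  [  0, 7/2]
Check row 2 of LU: [(1/2)(2), (1/2)(-3) + (7/2)] = [1, 2] = row 2 of A ✓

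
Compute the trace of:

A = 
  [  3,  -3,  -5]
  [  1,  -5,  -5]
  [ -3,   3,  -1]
-3

tr(A) = 3 + -5 + -1 = -3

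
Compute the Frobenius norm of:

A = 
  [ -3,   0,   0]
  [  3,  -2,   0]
||A||_F = 4.69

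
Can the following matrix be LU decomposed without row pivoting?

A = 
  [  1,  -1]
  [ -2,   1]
Yes.
A[1,1] = 1 ≠ 0, so Gaussian elimination proceeds without a row swap: multiplier ℓ₂₁ = (-2)/(1) = -2, and U[2,2] = 1 - (-2)(-1) = -1.
L = 
  [  1,   0]
  [ -2,   1]
U = 
  [  1,  -1]
  [  0,  -1]
Check row 2 of LU: [(-2)(1), (-2)(-1) + (-1)] = [-2, 1] = row 2 of A ✓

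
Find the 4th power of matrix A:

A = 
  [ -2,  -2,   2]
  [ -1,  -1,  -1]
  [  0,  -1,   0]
A² = A·A:
A²[1,1] = (-2)(-2) + (-2)(-1) + (2)(0) = 6
A²[1,2] = (-2)(-2) + (-2)(-1) + (2)(-1) = 4
A²[1,3] = (-2)(2) + (-2)(-1) + (2)(0) = -2
A²[2,1] = (-1)(-2) + (-1)(-1) + (-1)(0) = 3
A²[2,2] = (-1)(-2) + (-1)(-1) + (-1)(-1) = 4
A²[2,3] = (-1)(2) + (-1)(-1) + (-1)(0) = -1
A²[3,1] = (0)(-2) + (-1)(-1) + (0)(0) = 1
A²[3,2] = (0)(-2) + (-1)(-1) + (0)(-1) = 1
A²[3,3] = (0)(2) + (-1)(-1) + (0)(0) = 1
A² = 
  [  6,   4,  -2]
  [  3,   4,  -1]
  [  1,   1,   1]

A^3 = A^2·A:
A^3[1,1] = (6)(-2) + (4)(-1) + (-2)(0) = -16
A^3[1,2] = (6)(-2) + (4)(-1) + (-2)(-1) = -14
A^3[1,3] = (6)(2) + (4)(-1) + (-2)(0) = 8
A^3[2,1] = (3)(-2) + (4)(-1) + (-1)(0) = -10
A^3[2,2] = (3)(-2) + (4)(-1) + (-1)(-1) = -9
A^3[2,3] = (3)(2) + (4)(-1) + (-1)(0) = 2
A^3[3,1] = (1)(-2) + (1)(-1) + (1)(0) = -3
A^3[3,2] = (1)(-2) + (1)(-1) + (1)(-1) = -4
A^3[3,3] = (1)(2) + (1)(-1) + (1)(0) = 1
A^3 = 
  [-16, -14,   8]
  [-10,  -9,   2]
  [ -3,  -4,   1]

A^4 = A^3·A:
A^4[1,1] = (-16)(-2) + (-14)(-1) + (8)(0) = 46
A^4[1,2] = (-16)(-2) + (-14)(-1) + (8)(-1) = 38
A^4[1,3] = (-16)(2) + (-14)(-1) + (8)(0) = -18
A^4[2,1] = (-10)(-2) + (-9)(-1) + (2)(0) = 29
A^4[2,2] = (-10)(-2) + (-9)(-1) + (2)(-1) = 27
A^4[2,3] = (-10)(2) + (-9)(-1) + (2)(0) = -11
A^4[3,1] = (-3)(-2) + (-4)(-1) + (1)(0) = 10
A^4[3,2] = (-3)(-2) + (-4)(-1) + (1)(-1) = 9
A^4[3,3] = (-3)(2) + (-4)(-1) + (1)(0) = -2
A^4 = 
  [ 46,  38, -18]
  [ 29,  27, -11]
  [ 10,   9,  -2]

Therefore
A^4 = 
  [ 46,  38, -18]
  [ 29,  27, -11]
  [ 10,   9,  -2]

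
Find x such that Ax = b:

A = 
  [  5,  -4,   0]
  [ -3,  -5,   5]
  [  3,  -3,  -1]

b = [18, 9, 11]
x = [2, -2, 1]

Row reduce the augmented matrix [A|b]:
R2 → R2 + (3/5)·R1
R3 → R3 - (3/5)·R1
R3 → R3 - (3/37)·R2
REF = 
  [     5,     -4,      0,     18]
  [     0,  -37/5,      5,   99/5]
  [     0,      0, -52/37, -52/37]

Back-substitution:
x₃ = (-52/37) / (-52/37) = 1
x₂ = (99/5 - (5)(1)) / (-37/5) = -2
x₁ = (18 - (-4)(-2) - (0)(1)) / 5 = 2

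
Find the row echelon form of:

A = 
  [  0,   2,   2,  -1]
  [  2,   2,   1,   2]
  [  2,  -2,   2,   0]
Row operations:
Swap R1 ↔ R2
R3 → R3 - (1)·R1
R3 → R3 + (2)·R2

Resulting echelon form:
REF = 
  [  2,   2,   1,   2]
  [  0,   2,   2,  -1]
  [  0,   0,   5,  -4]

Rank = 3 (number of non-zero pivot rows).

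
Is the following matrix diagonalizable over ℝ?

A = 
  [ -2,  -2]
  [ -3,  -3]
Yes

tr(A) = -5, det(A) = 0
Characteristic polynomial: λ² - tr(A)λ + det(A) = λ² + 5λ
λ² + 5λ = λ(λ + 5)
Eigenvalues: 0, -5
λ=-5: alg. mult. = 1, geom. mult. = 2 - rank(A - (-5)I) = 2 - 1 = 1
λ=0: alg. mult. = 1, geom. mult. = 2 - rank(A - (0)I) = 2 - 1 = 1
Sum of geometric multiplicities equals n, so A has n independent eigenvectors.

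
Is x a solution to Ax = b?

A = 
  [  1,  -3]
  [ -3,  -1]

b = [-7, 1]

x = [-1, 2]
Yes

Ax = [-7, 1] = b ✓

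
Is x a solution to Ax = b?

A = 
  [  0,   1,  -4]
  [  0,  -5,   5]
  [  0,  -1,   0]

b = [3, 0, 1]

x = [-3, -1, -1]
Yes

Ax = [3, 0, 1] = b ✓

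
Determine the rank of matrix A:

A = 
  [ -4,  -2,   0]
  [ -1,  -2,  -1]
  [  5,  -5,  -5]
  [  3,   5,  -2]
Row reduce:
R2 → R2 - (1/4)·R1
R3 → R3 + (5/4)·R1
R4 → R4 + (3/4)·R1
R3 → R3 - (5)·R2
R4 → R4 + (7/3)·R2
Swap R3 ↔ R4
REF = 
  [   -4,    -2,     0]
  [    0,  -3/2,    -1]
  [    0,     0, -13/3]
  [    0,     0,     0]
Pivot columns: 1, 2, 3 → 3 pivots.

rank(A) = 3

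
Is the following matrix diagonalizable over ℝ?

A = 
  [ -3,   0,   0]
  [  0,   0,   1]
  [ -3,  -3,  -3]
No

Characteristic polynomial: det(λI - A) = λ³ + 6λ² + 12λ + 9
Testing integer divisors of the constant term: p(-3) = 0, so (λ + 3) is a factor:
p(λ) = (λ + 3)(λ² + 3λ + 3)
λ² + 3λ + 3 = 0  ⇒  λ = (-3 ± √((3)² - 4·(3)))/2 = (-3 ± √(-3))/2
  = (-3 + i√3)/2,  (-3 - i√3)/2
Eigenvalues: -3, (-3 + i√3)/2, (-3 - i√3)/2  (≈ -3, -1.5 + 0.866i, -1.5 - 0.866i)
Has complex eigenvalues (not diagonalizable over ℝ).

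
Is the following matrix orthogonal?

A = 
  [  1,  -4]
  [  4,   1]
No

AᵀA = 
  [ 17,   0]
  [  0,  17]
≠ I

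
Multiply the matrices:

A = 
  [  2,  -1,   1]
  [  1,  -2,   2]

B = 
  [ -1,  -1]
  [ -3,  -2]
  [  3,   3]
A is 2×3 and B is 3×2, so AB is 2×2. Each entry is (row of A)·(column of B):
AB[1,1] = (2)(-1) + (-1)(-3) + (1)(3) = 4
AB[1,2] = (2)(-1) + (-1)(-2) + (1)(3) = 3
AB[2,1] = (1)(-1) + (-2)(-3) + (2)(3) = 11
AB[2,2] = (1)(-1) + (-2)(-2) + (2)(3) = 9

AB = 
  [  4,   3]
  [ 11,   9]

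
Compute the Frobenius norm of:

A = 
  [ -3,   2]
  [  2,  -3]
||A||_F = 5.099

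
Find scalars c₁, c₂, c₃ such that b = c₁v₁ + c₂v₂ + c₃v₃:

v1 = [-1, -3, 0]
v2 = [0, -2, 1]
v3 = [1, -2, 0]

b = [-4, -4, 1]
c1 = 2, c2 = 1, c3 = -2

b = 2·v1 + 1·v2 + -2·v3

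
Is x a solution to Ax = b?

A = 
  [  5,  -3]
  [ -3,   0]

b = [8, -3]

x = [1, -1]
Yes

Ax = [8, -3] = b ✓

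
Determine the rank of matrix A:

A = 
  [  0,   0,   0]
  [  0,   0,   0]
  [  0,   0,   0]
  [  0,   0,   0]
Row reduce:
(no row operations needed)
REF = 
  [  0,   0,   0]
  [  0,   0,   0]
  [  0,   0,   0]
  [  0,   0,   0]
Pivot columns: none → 0 pivots.

rank(A) = 0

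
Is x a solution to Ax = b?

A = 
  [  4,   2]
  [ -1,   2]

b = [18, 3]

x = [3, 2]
No

Ax = [16, 1] ≠ b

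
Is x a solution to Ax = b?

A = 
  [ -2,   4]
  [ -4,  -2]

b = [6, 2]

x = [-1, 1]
Yes

Ax = [6, 2] = b ✓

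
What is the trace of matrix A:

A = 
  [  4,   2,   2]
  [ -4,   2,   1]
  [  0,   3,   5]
11

tr(A) = 4 + 2 + 5 = 11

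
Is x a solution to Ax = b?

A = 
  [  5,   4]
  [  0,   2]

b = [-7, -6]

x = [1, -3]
Yes

Ax = [-7, -6] = b ✓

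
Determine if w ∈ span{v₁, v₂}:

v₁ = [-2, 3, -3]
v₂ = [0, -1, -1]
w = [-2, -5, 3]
No

Form the augmented matrix and row-reduce:
[v₁|v₂|w] = 
  [ -2,   0,  -2]
  [  3,  -1,  -5]
  [ -3,  -1,   3]
R2 → R2 + (3/2)·R1
R3 → R3 - (3/2)·R1
R3 → R3 - (1)·R2
REF = 
  [ -2,   0,  -2]
  [  0,  -1,  -8]
  [  0,   0,  14]

Row 3 reads [0 0 | 14], i.e. 0 = 14, so the system is inconsistent and w ∉ span{v₁, v₂}.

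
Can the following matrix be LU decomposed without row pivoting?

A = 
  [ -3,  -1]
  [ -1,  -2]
Yes.
A[1,1] = -3 ≠ 0, so Gaussian elimination proceeds without a row swap: multiplier ℓ₂₁ = (-1)/(-3) = 1/3, and U[2,2] = -2 - (1/3)(-1) = -5/3.
L = 
  [  1,   0]
  [1/3,   1]
U = 
  [  -3,   -1]
  [   0, -5/3]
Check row 2 of LU: [(1/3)(-3), (1/3)(-1) + (-5/3)] = [-1, -2] = row 2 of A ✓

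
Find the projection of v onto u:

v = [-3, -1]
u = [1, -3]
proj_u(v) = [0, 0]

v·u = (-3)(1) + (-1)(-3) = 0
u·u = (1)² + (-3)² = 10
proj_u(v) = (v·u / u·u) × u = (0/10) × u = (0) × u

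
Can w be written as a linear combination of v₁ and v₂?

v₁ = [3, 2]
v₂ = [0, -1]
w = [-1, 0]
Yes

Form the augmented matrix and row-reduce:
[v₁|v₂|w] = 
  [  3,   0,  -1]
  [  2,  -1,   0]
R2 → R2 - (2/3)·R1
REF = 
  [  3,   0,  -1]
  [  0,  -1, 2/3]

No row of the form [0 0 | nonzero], so the system is consistent. Back-substitution gives c₁ = -1/3, c₂ = -2/3: w = (-1/3)·v₁ + (-2/3)·v₂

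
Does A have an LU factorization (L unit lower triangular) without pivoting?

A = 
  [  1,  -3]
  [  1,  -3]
Yes.
A[1,1] = 1 ≠ 0, so Gaussian elimination proceeds without a row swap: multiplier ℓ₂₁ = (1)/(1) = 1, and U[2,2] = -3 - (1)(-3) = 0.
L = 
  [  1,   0]
  [  1,   1]
U = 
  [  1,  -3]
  [  0,   0]
Check row 2 of LU: [(1)(1), (1)(-3) + 0] = [1, -3] = row 2 of A ✓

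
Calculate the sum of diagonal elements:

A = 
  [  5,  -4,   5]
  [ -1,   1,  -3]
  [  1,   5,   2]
8

tr(A) = 5 + 1 + 2 = 8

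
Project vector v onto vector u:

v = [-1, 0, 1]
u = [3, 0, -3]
v·u = (-1)(3) + (0)(0) + (1)(-3) = -6
u·u = (3)² + (0)² + (-3)² = 18
proj_u(v) = (v·u / u·u) × u = (-6/18) × u = (-1/3) × u

proj_u(v) = [-1, 0, 1]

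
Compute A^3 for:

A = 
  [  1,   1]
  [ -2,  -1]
A^3 = 
  [ -1,  -1]
  [  2,   1]

A² = A·A:
A²[1,1] = (1)(1) + (1)(-2) = -1
A²[1,2] = (1)(1) + (1)(-1) = 0
A²[2,1] = (-2)(1) + (-1)(-2) = 0
A²[2,2] = (-2)(1) + (-1)(-1) = -1
A² = 
  [ -1,   0]
  [  0,  -1]

A^3 = A^2·A:
A^3[1,1] = (-1)(1) + (0)(-2) = -1
A^3[1,2] = (-1)(1) + (0)(-1) = -1
A^3[2,1] = (0)(1) + (-1)(-2) = 2
A^3[2,2] = (0)(1) + (-1)(-1) = 1
A^3 = 
  [ -1,  -1]
  [  2,   1]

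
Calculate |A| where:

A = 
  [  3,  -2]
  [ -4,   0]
For a 2×2 matrix, det = ad - bc = (3)(0) - (-2)(-4) = -8

det(A) = -8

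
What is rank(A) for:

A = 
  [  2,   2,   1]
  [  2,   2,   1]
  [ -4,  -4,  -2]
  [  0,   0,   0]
Row reduce:
R2 → R2 - (1)·R1
R3 → R3 + (2)·R1
REF = 
  [  2,   2,   1]
  [  0,   0,   0]
  [  0,   0,   0]
  [  0,   0,   0]
Pivot columns: 1 → 1 pivot.

rank(A) = 1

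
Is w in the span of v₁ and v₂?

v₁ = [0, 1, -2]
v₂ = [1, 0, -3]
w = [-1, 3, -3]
Yes

Form the augmented matrix and row-reduce:
[v₁|v₂|w] = 
  [  0,   1,  -1]
  [  1,   0,   3]
  [ -2,  -3,  -3]
Swap R1 ↔ R2
R3 → R3 + (2)·R1
R3 → R3 + (3)·R2
REF = 
  [  1,   0,   3]
  [  0,   1,  -1]
  [  0,   0,   0]

No row of the form [0 0 | nonzero], so the system is consistent. Back-substitution gives c₁ = 3, c₂ = -1: w = (3)·v₁ + (-1)·v₂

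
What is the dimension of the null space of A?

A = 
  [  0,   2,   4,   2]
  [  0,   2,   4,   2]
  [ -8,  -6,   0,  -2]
nullity(A) = 2

Row reduce:
Swap R1 ↔ R3
R3 → R3 - (1)·R2
REF = 
  [ -8,  -6,   0,  -2]
  [  0,   2,   4,   2]
  [  0,   0,   0,   0]
Pivot columns: 1, 2 → 2 pivots.
rank(A) = 2, so nullity(A) = 4 - 2 = 2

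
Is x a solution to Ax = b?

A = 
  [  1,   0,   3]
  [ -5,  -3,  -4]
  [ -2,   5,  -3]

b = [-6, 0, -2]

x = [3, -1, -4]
No

Ax = [-9, 4, 1] ≠ b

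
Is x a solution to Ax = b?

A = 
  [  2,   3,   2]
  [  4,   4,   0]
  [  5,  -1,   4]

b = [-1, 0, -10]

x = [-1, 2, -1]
No

Ax = [2, 4, -11] ≠ b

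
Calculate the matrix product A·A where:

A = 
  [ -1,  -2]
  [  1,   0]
A² = A·A:
A²[1,1] = (-1)(-1) + (-2)(1) = -1
A²[1,2] = (-1)(-2) + (-2)(0) = 2
A²[2,1] = (1)(-1) + (0)(1) = -1
A²[2,2] = (1)(-2) + (0)(0) = -2
A² = 
  [ -1,   2]
  [ -1,  -2]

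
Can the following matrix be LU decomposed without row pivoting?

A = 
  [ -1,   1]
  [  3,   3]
Yes.
A[1,1] = -1 ≠ 0, so Gaussian elimination proceeds without a row swap: multiplier ℓ₂₁ = (3)/(-1) = -3, and U[2,2] = 3 - (-3)(1) = 6.
L = 
  [  1,   0]
  [ -3,   1]
U = 
  [ -1,   1]
  [  0,   6]
Check row 2 of LU: [(-3)(-1), (-3)(1) + 6] = [3, 3] = row 2 of A ✓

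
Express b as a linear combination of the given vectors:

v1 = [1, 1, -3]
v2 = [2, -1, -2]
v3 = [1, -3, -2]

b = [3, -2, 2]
c1 = -2, c2 = 3, c3 = -1

b = -2·v1 + 3·v2 + -1·v3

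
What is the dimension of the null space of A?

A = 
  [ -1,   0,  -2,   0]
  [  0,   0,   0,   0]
nullity(A) = 3

Row reduce:
(no row operations needed)
REF = 
  [ -1,   0,  -2,   0]
  [  0,   0,   0,   0]
Pivot columns: 1 → 1 pivot.
rank(A) = 1, so nullity(A) = 4 - 1 = 3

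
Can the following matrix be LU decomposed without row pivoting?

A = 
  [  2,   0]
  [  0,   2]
Yes.
A[1,1] = 2 ≠ 0, so Gaussian elimination proceeds without a row swap: multiplier ℓ₂₁ = (0)/(2) = 0, and U[2,2] = 2 - (0)(0) = 2.
L = 
  [  1,   0]
  [  0,   1]
U = 
  [  2,   0]
  [  0,   2]
Check row 2 of LU: [(0)(2), (0)(0) + 2] = [0, 2] = row 2 of A ✓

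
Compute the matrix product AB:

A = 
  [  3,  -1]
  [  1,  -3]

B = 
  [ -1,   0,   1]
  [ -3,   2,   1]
AB = 
  [  0,  -2,   2]
  [  8,  -6,  -2]

A is 2×2 and B is 2×3, so AB is 2×3. Each entry is (row of A)·(column of B):
AB[1,1] = (3)(-1) + (-1)(-3) = 0
AB[1,2] = (3)(0) + (-1)(2) = -2
AB[1,3] = (3)(1) + (-1)(1) = 2
AB[2,1] = (1)(-1) + (-3)(-3) = 8
AB[2,2] = (1)(0) + (-3)(2) = -6
AB[2,3] = (1)(1) + (-3)(1) = -2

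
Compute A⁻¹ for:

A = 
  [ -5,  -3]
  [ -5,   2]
det(A) = (-5)(2) - (-3)(-5) = -25
For a 2×2 matrix, A⁻¹ = (1/det(A)) · [[d, -b], [-c, a]]
    = (-1/25) · [[2, 3], [5, -5]]

A⁻¹ = 
  [-2/25, -3/25]
  [ -1/5,   1/5]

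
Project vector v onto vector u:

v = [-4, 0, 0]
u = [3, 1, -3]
proj_u(v) = [-36/19, -12/19, 36/19]

v·u = (-4)(3) + (0)(1) + (0)(-3) = -12
u·u = (3)² + (1)² + (-3)² = 19
proj_u(v) = (v·u / u·u) × u = (-12/19) × u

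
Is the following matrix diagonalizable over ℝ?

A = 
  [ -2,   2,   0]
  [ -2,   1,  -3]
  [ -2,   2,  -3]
No

Characteristic polynomial: det(λI - A) = λ³ + 4λ² + 11λ + 6
By the rational root theorem any rational root is an integer dividing 6; none of those is a root, so p(λ) has no rational roots and hence (being an irreducible cubic) no repeated roots.
Discriminant of the cubic: Δ = -1144
Δ < 0 ⇒ one real eigenvalue and a complex-conjugate pair: λ ≈ -1.656 + 2.445i, -1.656 - 2.445i, -0.688
Has complex eigenvalues (not diagonalizable over ℝ).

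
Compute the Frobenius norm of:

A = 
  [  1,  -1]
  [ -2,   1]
||A||_F = 2.646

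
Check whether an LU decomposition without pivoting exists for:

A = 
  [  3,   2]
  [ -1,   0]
Yes.
A[1,1] = 3 ≠ 0, so Gaussian elimination proceeds without a row swap: multiplier ℓ₂₁ = (-1)/(3) = -1/3, and U[2,2] = 0 - (-1/3)(2) = 2/3.
L = 
  [   1,    0]
  [-1/3,    1]
U = 
  [  3,   2]
  [  0, 2/3]
Check row 2 of LU: [(-1/3)(3), (-1/3)(2) + (2/3)] = [-1, 0] = row 2 of A ✓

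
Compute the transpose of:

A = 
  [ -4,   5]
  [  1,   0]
Aᵀ = 
  [ -4,   1]
  [  5,   0]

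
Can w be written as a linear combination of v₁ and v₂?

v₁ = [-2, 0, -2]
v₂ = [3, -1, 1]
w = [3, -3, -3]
Yes

Form the augmented matrix and row-reduce:
[v₁|v₂|w] = 
  [ -2,   3,   3]
  [  0,  -1,  -3]
  [ -2,   1,  -3]
R3 → R3 - (1)·R1
R3 → R3 - (2)·R2
REF = 
  [ -2,   3,   3]
  [  0,  -1,  -3]
  [  0,   0,   0]

No row of the form [0 0 | nonzero], so the system is consistent. Back-substitution gives c₁ = 3, c₂ = 3: w = (3)·v₁ + (3)·v₂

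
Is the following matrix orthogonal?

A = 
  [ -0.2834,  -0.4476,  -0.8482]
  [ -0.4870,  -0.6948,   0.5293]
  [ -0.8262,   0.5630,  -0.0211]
Yes

AᵀA = 
  [  1.0001,   0.0001,   0]
  [  0.0001,   1.0001,   0]
  [  0,   0,   1]
≈ I (equal to I up to the 4-dp rounding of the entries)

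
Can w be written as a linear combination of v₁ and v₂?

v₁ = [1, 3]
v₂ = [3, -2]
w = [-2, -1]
Yes

Form the augmented matrix and row-reduce:
[v₁|v₂|w] = 
  [  1,   3,  -2]
  [  3,  -2,  -1]
R2 → R2 - (3)·R1
REF = 
  [  1,   3,  -2]
  [  0, -11,   5]

No row of the form [0 0 | nonzero], so the system is consistent. Back-substitution gives c₁ = -7/11, c₂ = -5/11: w = (-7/11)·v₁ + (-5/11)·v₂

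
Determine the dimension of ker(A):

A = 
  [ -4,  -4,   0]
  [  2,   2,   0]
nullity(A) = 2

Row reduce:
R2 → R2 + (1/2)·R1
REF = 
  [ -4,  -4,   0]
  [  0,   0,   0]
Pivot columns: 1 → 1 pivot.
rank(A) = 1, so nullity(A) = 3 - 1 = 2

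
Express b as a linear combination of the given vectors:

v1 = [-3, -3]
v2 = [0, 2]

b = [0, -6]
c1 = 0, c2 = -3

b = 0·v1 + -3·v2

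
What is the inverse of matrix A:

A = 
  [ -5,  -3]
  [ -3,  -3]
det(A) = (-5)(-3) - (-3)(-3) = 6
For a 2×2 matrix, A⁻¹ = (1/det(A)) · [[d, -b], [-c, a]]
    = (1/6) · [[-3, 3], [3, -5]]

A⁻¹ = 
  [-1/2,  1/2]
  [ 1/2, -5/6]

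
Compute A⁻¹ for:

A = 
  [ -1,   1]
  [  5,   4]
det(A) = (-1)(4) - (1)(5) = -9
For a 2×2 matrix, A⁻¹ = (1/det(A)) · [[d, -b], [-c, a]]
    = (-1/9) · [[4, -1], [-5, -1]]

A⁻¹ = 
  [-4/9,  1/9]
  [ 5/9,  1/9]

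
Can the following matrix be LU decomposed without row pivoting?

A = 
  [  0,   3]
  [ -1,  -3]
No.
A[1,1] = 0 but A[2,1] = -1 ≠ 0. Any LU with L unit lower triangular has (LU)[1,1] = U[1,1] and (LU)[2,1] = L[2,1]·U[1,1]; matching A forces U[1,1] = 0, which then forces (LU)[2,1] = 0 ≠ -1. A row swap (pivoting) is required.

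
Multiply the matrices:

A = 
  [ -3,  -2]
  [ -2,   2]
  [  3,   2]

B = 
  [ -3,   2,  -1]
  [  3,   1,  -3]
AB = 
  [  3,  -8,   9]
  [ 12,  -2,  -4]
  [ -3,   8,  -9]

A is 3×2 and B is 2×3, so AB is 3×3. Each entry is (row of A)·(column of B):
AB[1,1] = (-3)(-3) + (-2)(3) = 3
AB[1,2] = (-3)(2) + (-2)(1) = -8
AB[1,3] = (-3)(-1) + (-2)(-3) = 9
AB[2,1] = (-2)(-3) + (2)(3) = 12
AB[2,2] = (-2)(2) + (2)(1) = -2
AB[2,3] = (-2)(-1) + (2)(-3) = -4
AB[3,1] = (3)(-3) + (2)(3) = -3
AB[3,2] = (3)(2) + (2)(1) = 8
AB[3,3] = (3)(-1) + (2)(-3) = -9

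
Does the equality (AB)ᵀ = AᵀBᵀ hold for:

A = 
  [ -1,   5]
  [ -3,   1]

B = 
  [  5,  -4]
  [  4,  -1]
No

(AB)ᵀ = 
  [ 15, -11]
  [ -1,  11]

AᵀBᵀ = 
  [  7,  -1]
  [ 21,  19]

The two matrices differ, so (AB)ᵀ ≠ AᵀBᵀ in general. The correct identity is (AB)ᵀ = BᵀAᵀ.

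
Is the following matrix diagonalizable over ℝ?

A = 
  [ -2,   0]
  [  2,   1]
Yes

tr(A) = -1, det(A) = -2
Characteristic polynomial: λ² - tr(A)λ + det(A) = λ² + λ - 2
λ² + λ - 2 = (λ + 2)(λ - 1)
Eigenvalues: 1, -2
λ=-2: alg. mult. = 1, geom. mult. = 2 - rank(A - (-2)I) = 2 - 1 = 1
λ=1: alg. mult. = 1, geom. mult. = 2 - rank(A - (1)I) = 2 - 1 = 1
Sum of geometric multiplicities equals n, so A has n independent eigenvectors.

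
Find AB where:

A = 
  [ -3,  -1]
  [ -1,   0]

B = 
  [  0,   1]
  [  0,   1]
A is 2×2 and B is 2×2, so AB is 2×2. Each entry is (row of A)·(column of B):
AB[1,1] = (-3)(0) + (-1)(0) = 0
AB[1,2] = (-3)(1) + (-1)(1) = -4
AB[2,1] = (-1)(0) + (0)(0) = 0
AB[2,2] = (-1)(1) + (0)(1) = -1

AB = 
  [  0,  -4]
  [  0,  -1]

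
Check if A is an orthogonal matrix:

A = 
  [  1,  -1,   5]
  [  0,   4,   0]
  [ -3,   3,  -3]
No

AᵀA = 
  [ 10, -10,  14]
  [-10,  26, -14]
  [ 14, -14,  34]
≠ I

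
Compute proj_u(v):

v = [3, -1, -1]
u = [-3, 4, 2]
proj_u(v) = [45/29, -60/29, -30/29]

v·u = (3)(-3) + (-1)(4) + (-1)(2) = -15
u·u = (-3)² + (4)² + (2)² = 29
proj_u(v) = (v·u / u·u) × u = (-15/29) × u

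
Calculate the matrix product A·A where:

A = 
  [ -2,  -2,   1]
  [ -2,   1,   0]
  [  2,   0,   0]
A² = A·A:
A²[1,1] = (-2)(-2) + (-2)(-2) + (1)(2) = 10
A²[1,2] = (-2)(-2) + (-2)(1) + (1)(0) = 2
A²[1,3] = (-2)(1) + (-2)(0) + (1)(0) = -2
A²[2,1] = (-2)(-2) + (1)(-2) + (0)(2) = 2
A²[2,2] = (-2)(-2) + (1)(1) + (0)(0) = 5
A²[2,3] = (-2)(1) + (1)(0) + (0)(0) = -2
A²[3,1] = (2)(-2) + (0)(-2) + (0)(2) = -4
A²[3,2] = (2)(-2) + (0)(1) + (0)(0) = -4
A²[3,3] = (2)(1) + (0)(0) + (0)(0) = 2
A² = 
  [ 10,   2,  -2]
  [  2,   5,  -2]
  [ -4,  -4,   2]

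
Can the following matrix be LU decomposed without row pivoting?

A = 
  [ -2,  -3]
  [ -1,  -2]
Yes.
A[1,1] = -2 ≠ 0, so Gaussian elimination proceeds without a row swap: multiplier ℓ₂₁ = (-1)/(-2) = 1/2, and U[2,2] = -2 - (1/2)(-3) = -1/2.
L = 
  [  1,   0]
  [1/2,   1]
U = 
  [  -2,   -3]
  [   0, -1/2]
Check row 2 of LU: [(1/2)(-2), (1/2)(-3) + (-1/2)] = [-1, -2] = row 2 of A ✓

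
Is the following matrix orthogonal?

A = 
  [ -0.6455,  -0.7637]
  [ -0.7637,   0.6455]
Yes

AᵀA = 
  [  0.9999,   0]
  [  0,   0.9999]
≈ I (equal to I up to the 4-dp rounding of the entries)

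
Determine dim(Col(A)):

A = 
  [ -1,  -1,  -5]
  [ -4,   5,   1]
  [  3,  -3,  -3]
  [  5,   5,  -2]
Row reduce:
R2 → R2 - (4)·R1
R3 → R3 + (3)·R1
R4 → R4 + (5)·R1
R3 → R3 + (2/3)·R2
R4 → R4 - (27/4)·R3
REF = 
  [ -1,  -1,  -5]
  [  0,   9,  21]
  [  0,   0,  -4]
  [  0,   0,   0]
Pivot columns: 1, 2, 3 → 3 pivots.
dim(Col(A)) = number of pivot columns = 3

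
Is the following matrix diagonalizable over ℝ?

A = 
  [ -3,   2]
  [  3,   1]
Yes

tr(A) = -2, det(A) = -9
Characteristic polynomial: λ² - tr(A)λ + det(A) = λ² + 2λ - 9
λ² + 2λ - 9 = 0  ⇒  λ = (-2 ± √((2)² - 4·(-9)))/2 = (-2 ± √(40))/2
  = -1 + √10,  -1 - √10
Eigenvalues: -1 + √10, -1 - √10  (≈ 2.162, -4.162)
The two irrational eigenvalues are distinct (simple), so each has alg. mult. = geom. mult. = 1.
Sum of geometric multiplicities equals n, so A has n independent eigenvectors.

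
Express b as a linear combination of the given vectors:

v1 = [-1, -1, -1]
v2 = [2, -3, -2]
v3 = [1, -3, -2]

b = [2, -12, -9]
c1 = 3, c2 = 2, c3 = 1

b = 3·v1 + 2·v2 + 1·v3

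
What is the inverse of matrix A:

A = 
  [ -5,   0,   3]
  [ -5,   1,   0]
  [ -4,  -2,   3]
det(A) = (-5)·((1)(3) - (0)(-2)) - (0)·((-5)(3) - (0)(-4)) + (3)·((-5)(-2) - (1)(-4))
  = (-5)(3) - (0)(-15) + (3)(14)
  = 27
det(A) = 27 ≠ 0, so A is invertible.

Cofactors Cᵢⱼ = (-1)ⁱ⁺ʲ·Mᵢⱼ:
C = 
  [  3,  15,  14]
  [ -6,  -3, -10]
  [ -3, -15,  -5]

adj(A) = Cᵀ:
adj(A) = 
  [  3,  -6,  -3]
  [ 15,  -3, -15]
  [ 14, -10,  -5]

A⁻¹ = (1/27) · adj(A):
A⁻¹ = 
  [   1/9,   -2/9,   -1/9]
  [   5/9,   -1/9,   -5/9]
  [ 14/27, -10/27,  -5/27]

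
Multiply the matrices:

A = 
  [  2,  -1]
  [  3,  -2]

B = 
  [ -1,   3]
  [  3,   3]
A is 2×2 and B is 2×2, so AB is 2×2. Each entry is (row of A)·(column of B):
AB[1,1] = (2)(-1) + (-1)(3) = -5
AB[1,2] = (2)(3) + (-1)(3) = 3
AB[2,1] = (3)(-1) + (-2)(3) = -9
AB[2,2] = (3)(3) + (-2)(3) = 3

AB = 
  [ -5,   3]
  [ -9,   3]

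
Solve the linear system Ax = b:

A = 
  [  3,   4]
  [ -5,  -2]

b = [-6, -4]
x = [2, -3]

Row reduce the augmented matrix [A|b]:
R2 → R2 + (5/3)·R1
REF = 
  [   3,    4,   -6]
  [   0, 14/3,  -14]

Back-substitution:
x₂ = (-14) / (14/3) = -3
x₁ = (-6 - (4)(-3)) / 3 = 2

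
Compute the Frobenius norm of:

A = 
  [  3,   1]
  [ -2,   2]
||A||_F = 4.243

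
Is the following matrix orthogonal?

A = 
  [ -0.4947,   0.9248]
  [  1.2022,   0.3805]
No

AᵀA = 
  [  1.6900,  -0.0001]
  [ -0.0001,   1]
≠ I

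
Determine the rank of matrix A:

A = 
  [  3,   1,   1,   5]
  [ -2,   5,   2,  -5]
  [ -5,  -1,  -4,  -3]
Row reduce:
R2 → R2 + (2/3)·R1
R3 → R3 + (5/3)·R1
R3 → R3 - (2/17)·R2
REF = 
  [     3,      1,      1,      5]
  [     0,   17/3,    8/3,   -5/3]
  [     0,      0, -45/17,  94/17]
Pivot columns: 1, 2, 3 → 3 pivots.

rank(A) = 3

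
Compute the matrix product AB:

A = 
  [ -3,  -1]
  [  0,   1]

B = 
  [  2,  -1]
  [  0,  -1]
AB = 
  [ -6,   4]
  [  0,  -1]

A is 2×2 and B is 2×2, so AB is 2×2. Each entry is (row of A)·(column of B):
AB[1,1] = (-3)(2) + (-1)(0) = -6
AB[1,2] = (-3)(-1) + (-1)(-1) = 4
AB[2,1] = (0)(2) + (1)(0) = 0
AB[2,2] = (0)(-1) + (1)(-1) = -1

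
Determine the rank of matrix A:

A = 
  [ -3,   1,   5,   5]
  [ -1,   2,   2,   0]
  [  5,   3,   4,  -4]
Row reduce:
R2 → R2 - (1/3)·R1
R3 → R3 + (5/3)·R1
R3 → R3 - (14/5)·R2
REF = 
  [  -3,    1,    5,    5]
  [   0,  5/3,  1/3, -5/3]
  [   0,    0, 57/5,    9]
Pivot columns: 1, 2, 3 → 3 pivots.

rank(A) = 3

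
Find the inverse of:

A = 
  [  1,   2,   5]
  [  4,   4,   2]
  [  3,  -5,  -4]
det(A) = (1)·((4)(-4) - (2)(-5)) - (2)·((4)(-4) - (2)(3)) + (5)·((4)(-5) - (4)(3))
  = (1)(-6) - (2)(-22) + (5)(-32)
  = -122
det(A) = -122 ≠ 0, so A is invertible.

Cofactors Cᵢⱼ = (-1)ⁱ⁺ʲ·Mᵢⱼ:
C = 
  [ -6,  22, -32]
  [-17, -19,  11]
  [-16,  18,  -4]

adj(A) = Cᵀ:
adj(A) = 
  [ -6, -17, -16]
  [ 22, -19,  18]
  [-32,  11,  -4]

A⁻¹ = (-1/122) · adj(A):
A⁻¹ = 
  [   3/61,  17/122,    8/61]
  [ -11/61,  19/122,   -9/61]
  [  16/61, -11/122,    2/61]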